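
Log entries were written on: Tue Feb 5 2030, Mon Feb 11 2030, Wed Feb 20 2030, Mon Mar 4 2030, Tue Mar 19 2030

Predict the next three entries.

Gaps: 6, 9, 12, 15 days — each gap is 3 larger than the previous one.
Next gap: 18 days. Tue Mar 19 2030 + 18 days = Sat Apr 6 2030.
Next gap: 21 days. Sat Apr 6 2030 + 21 days = Sat Apr 27 2030.
Next gap: 24 days. Sat Apr 27 2030 + 24 days = Tue May 21 2030.

Sat Apr 6 2030, Sat Apr 27 2030, Tue May 21 2030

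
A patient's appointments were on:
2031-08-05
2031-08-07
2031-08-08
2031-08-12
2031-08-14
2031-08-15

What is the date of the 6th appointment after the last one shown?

2031-08-29

The gap pattern 2, 1, 4, 2, 1 repeats every 3 events.
These are the Tuesdays, Thursdays and Fridays of each week.
The following Tuesday is 2031-08-19.
Next Thursday: 2031-08-21.
Next Friday: 2031-08-22.
Next Tuesday: 2031-08-26.
Next Thursday: 2031-08-28.
The following Friday is 2031-08-29.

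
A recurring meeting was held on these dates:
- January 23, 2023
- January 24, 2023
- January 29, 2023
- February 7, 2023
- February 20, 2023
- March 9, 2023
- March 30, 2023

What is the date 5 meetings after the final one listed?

Gaps: 1, 5, 9, 13, 17, 21 days — each gap is 4 larger than the previous one.
Next gap: 25 days. March 30, 2023 + 25 days = April 24, 2023.
Next gap: 29 days. April 24, 2023 + 29 days = May 23, 2023.
Next gap: 33 days. May 23, 2023 + 33 days = June 25, 2023.
Next gap: 37 days. June 25, 2023 + 37 days = August 1, 2023.
Next gap: 41 days. August 1, 2023 + 41 days = September 11, 2023.

September 11, 2023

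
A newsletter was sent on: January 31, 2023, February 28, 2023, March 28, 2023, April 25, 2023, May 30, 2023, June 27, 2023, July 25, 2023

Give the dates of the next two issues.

These are Tuesdays with 28, 28, 28, 35, 28, 28-day gaps.
Each is the final Tuesday of its month — January 31, 2023 is past the 28th, so '4th Tuesday' doesn't fit.
August 2023 ends with Tuesday August 29, 2023.
Last Tuesday of September 2023: September 26, 2023.

August 29, 2023; September 26, 2023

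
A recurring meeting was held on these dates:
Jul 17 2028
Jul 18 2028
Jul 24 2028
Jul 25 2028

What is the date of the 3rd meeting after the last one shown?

Aug 7 2028

Gaps: 1, 6, 1 days — not constant, but cyclic with period 2.
The events fall on every Monday and Tuesday.
Next Monday: Jul 31 2028.
Next Tuesday: Aug 1 2028.
The following Monday is Aug 7 2028.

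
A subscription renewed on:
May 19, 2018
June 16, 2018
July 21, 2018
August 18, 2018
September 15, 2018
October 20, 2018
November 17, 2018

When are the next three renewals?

December 15, 2018; January 19, 2019; February 16, 2019

All dates are Saturdays, 28, 35, 28, 28, 35, 28 days apart.
Specifically, the 3rd Saturday of each month.
3rd Saturday of December 2018: December 15, 2018.
3rd Saturday of January 2019: January 19, 2019.
3rd Saturday of February 2019: February 16, 2019.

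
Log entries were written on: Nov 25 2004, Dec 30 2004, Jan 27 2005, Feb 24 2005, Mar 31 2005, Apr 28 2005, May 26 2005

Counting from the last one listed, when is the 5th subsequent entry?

Every date is a Thursday; gaps 35, 28, 28, 35, 28, 28 days.
Each is the last Thursday of its month (at least one falls on the 29th or later, ruling out '4th Thursday').
June 2005 ends with Thursday Jun 30 2005.
Last Thursday of July 2005: Jul 28 2005.
Last Thursday of August 2005: Aug 25 2005.
Last Thursday of September 2005: Sep 29 2005.
October 2005 ends with Thursday Oct 27 2005.

Oct 27 2005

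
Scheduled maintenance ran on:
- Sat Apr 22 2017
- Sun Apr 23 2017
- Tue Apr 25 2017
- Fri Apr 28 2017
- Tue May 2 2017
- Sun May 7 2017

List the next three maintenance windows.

The spacing grows by 1 each time: 1, 2, 3, 4, 5 days.
Next gap: 6 days. Sun May 7 2017 + 6 days = Sat May 13 2017.
Next gap: 7 days. Sat May 13 2017 + 7 days = Sat May 20 2017.
Next gap: 8 days. Sat May 20 2017 + 8 days = Sun May 28 2017.

Sat May 13 2017, Sat May 20 2017, Sun May 28 2017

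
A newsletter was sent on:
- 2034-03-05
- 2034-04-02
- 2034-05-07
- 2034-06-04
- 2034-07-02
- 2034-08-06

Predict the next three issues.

2034-09-03, 2034-10-01, 2034-11-05

Gaps: 28, 35, 28, 28, 35 days — a mix of 28 and 35. Every date is a Sunday.
Each is the 1st Sunday of its month.
1st Sunday of September 2034: 2034-09-03.
October 2034 — 1st Sunday is 2034-10-01.
November 2034 — 1st Sunday is 2034-11-05.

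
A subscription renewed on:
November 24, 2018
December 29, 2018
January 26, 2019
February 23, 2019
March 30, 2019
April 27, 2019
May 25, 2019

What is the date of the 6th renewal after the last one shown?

November 30, 2019

Every date is a Saturday; gaps 35, 28, 28, 35, 28, 28 days.
Each is the last Saturday of its month (at least one falls on the 29th or later, ruling out '4th Saturday').
Last Saturday of June 2019: June 29, 2019.
Last Saturday of July 2019: July 27, 2019.
Last Saturday of August 2019: August 31, 2019.
September 2019 ends with Saturday September 28, 2019.
October 2019 ends with Saturday October 26, 2019.
Last Saturday of November 2019: November 30, 2019.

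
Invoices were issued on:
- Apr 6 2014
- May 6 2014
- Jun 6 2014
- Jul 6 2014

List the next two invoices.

The day-of-month is always 6 (30, 31, 30 days between events).
So this recurs on the 6th of each month.
August 2014: Aug 6 2014.
September 2014: Sep 6 2014.

Aug 6 2014, Sep 6 2014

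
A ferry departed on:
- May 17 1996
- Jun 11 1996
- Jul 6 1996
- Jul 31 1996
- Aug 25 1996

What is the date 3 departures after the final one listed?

Nov 8 1996

Every event comes 25 days after the last (25, 25, 25, 25).
Aug 25 1996 + 25 days = Sep 19 1996.
Sep 19 1996 + 25 days = Oct 14 1996.
Oct 14 1996 + 25 days = Nov 8 1996.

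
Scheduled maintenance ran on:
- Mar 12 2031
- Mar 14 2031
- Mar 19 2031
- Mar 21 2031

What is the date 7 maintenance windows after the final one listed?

Every event lands on a Wednesday or Friday (gaps cycle 2, 5, 2).
So the schedule is: every Wednesday and Friday.
Next Wednesday: Mar 26 2031.
The following Friday is Mar 28 2031.
Next Wednesday: Apr 2 2031.
The following Friday is Apr 4 2031.
Next Wednesday: Apr 9 2031.
Next Friday: Apr 11 2031.
The following Wednesday is Apr 16 2031.

Apr 16 2031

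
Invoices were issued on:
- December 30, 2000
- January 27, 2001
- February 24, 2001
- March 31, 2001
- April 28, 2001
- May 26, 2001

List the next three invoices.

These are Saturdays with 28, 28, 35, 28, 28-day gaps.
Each is the final Saturday of its month — December 30, 2000 is past the 28th, so '4th Saturday' doesn't fit.
June 2001 ends with Saturday June 30, 2001.
July 2001 ends with Saturday July 28, 2001.
August 2001 ends with Saturday August 25, 2001.

June 30, 2001; July 28, 2001; August 25, 2001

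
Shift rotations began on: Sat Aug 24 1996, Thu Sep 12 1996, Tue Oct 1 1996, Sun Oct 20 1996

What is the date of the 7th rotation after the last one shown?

Sun Mar 2 1997

Gaps between consecutive events: 19, 19, 19 days — a constant 19-day interval.
Sun Oct 20 1996 + 19 days = Fri Nov 8 1996.
Fri Nov 8 1996 + 19 days = Wed Nov 27 1996.
Wed Nov 27 1996 + 19 days = Mon Dec 16 1996.
Mon Dec 16 1996 + 19 days = Sat Jan 4 1997.
Sat Jan 4 1997 + 19 days = Thu Jan 23 1997.
Thu Jan 23 1997 + 19 days = Tue Feb 11 1997.
Tue Feb 11 1997 + 19 days = Sun Mar 2 1997.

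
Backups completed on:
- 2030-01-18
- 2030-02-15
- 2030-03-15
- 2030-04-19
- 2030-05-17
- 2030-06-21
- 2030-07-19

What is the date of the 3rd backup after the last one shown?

These are Fridays at 28- or 35-day spacing (28, 28, 35, 28, 35, 28).
The pattern: 3rd Friday of the month.
3rd Friday of August 2030: 2030-08-16.
3rd Friday of September 2030: 2030-09-20.
3rd Friday of October 2030: 2030-10-18.

2030-10-18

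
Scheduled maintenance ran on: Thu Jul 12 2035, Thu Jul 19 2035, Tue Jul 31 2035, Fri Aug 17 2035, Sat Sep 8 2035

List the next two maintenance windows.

Fri Oct 5 2035, Tue Nov 6 2035

Gaps: 7, 12, 17, 22 days — each gap is 5 larger than the previous one.
Next gap: 27 days. Sat Sep 8 2035 + 27 days = Fri Oct 5 2035.
Next gap: 32 days. Fri Oct 5 2035 + 32 days = Tue Nov 6 2035.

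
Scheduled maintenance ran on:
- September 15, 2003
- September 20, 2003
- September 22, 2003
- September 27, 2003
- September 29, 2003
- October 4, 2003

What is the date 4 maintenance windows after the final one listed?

Every event lands on a Monday or Saturday (gaps cycle 5, 2, 5, 2, 5).
So the schedule is: every Monday and Saturday.
The following Monday is October 6, 2003.
The following Saturday is October 11, 2003.
Next Monday: October 13, 2003.
The following Saturday is October 18, 2003.

October 18, 2003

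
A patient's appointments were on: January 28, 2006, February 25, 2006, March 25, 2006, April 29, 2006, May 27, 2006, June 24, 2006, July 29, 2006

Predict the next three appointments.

Every date is a Saturday; gaps 28, 28, 35, 28, 28, 35 days.
Each is the last Saturday of its month (at least one falls on the 29th or later, ruling out '4th Saturday').
Last Saturday of August 2006: August 26, 2006.
Last Saturday of September 2006: September 30, 2006.
October 2006 ends with Saturday October 28, 2006.

August 26, 2006; September 30, 2006; October 28, 2006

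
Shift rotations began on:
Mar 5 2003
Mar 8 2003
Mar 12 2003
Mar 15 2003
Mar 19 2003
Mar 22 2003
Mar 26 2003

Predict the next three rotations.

Mar 29 2003, Apr 2 2003, Apr 5 2003

The gap pattern 3, 4, 3, 4, 3, 4 repeats every 2 events.
These are the Wednesdays and Saturdays of each week.
The following Saturday is Mar 29 2003.
Next Wednesday: Apr 2 2003.
The following Saturday is Apr 5 2003.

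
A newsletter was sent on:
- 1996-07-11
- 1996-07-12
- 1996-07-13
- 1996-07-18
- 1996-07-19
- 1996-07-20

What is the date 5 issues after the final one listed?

Gaps: 1, 1, 5, 1, 1 days — not constant, but cyclic with period 3.
The events fall on every Thursday, Friday and Saturday.
The following Thursday is 1996-07-25.
Next Friday: 1996-07-26.
The following Saturday is 1996-07-27.
The following Thursday is 1996-08-01.
The following Friday is 1996-08-02.

1996-08-02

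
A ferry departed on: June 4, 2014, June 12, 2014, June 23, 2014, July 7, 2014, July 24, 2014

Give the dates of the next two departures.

August 13, 2014; September 5, 2014

Gaps: 8, 11, 14, 17 days — each gap is 3 larger than the previous one.
Next gap: 20 days. July 24, 2014 + 20 days = August 13, 2014.
Next gap: 23 days. August 13, 2014 + 23 days = September 5, 2014.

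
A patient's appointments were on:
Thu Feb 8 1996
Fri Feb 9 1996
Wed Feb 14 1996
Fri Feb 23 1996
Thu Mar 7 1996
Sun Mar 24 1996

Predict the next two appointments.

Intervals are 1, 5, 9, 13, 17 days — an arithmetic progression with common difference 4.
Next gap: 21 days. Sun Mar 24 1996 + 21 days = Sun Apr 14 1996.
Next gap: 25 days. Sun Apr 14 1996 + 25 days = Thu May 9 1996.

Sun Apr 14 1996, Thu May 9 1996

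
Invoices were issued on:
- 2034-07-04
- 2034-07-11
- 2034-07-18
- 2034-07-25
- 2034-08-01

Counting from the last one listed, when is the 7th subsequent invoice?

2034-09-19

Gaps between consecutive events: 7, 7, 7, 7 days — a constant 7-day interval.
2034-08-01 + 7 days = 2034-08-08.
2034-08-08 + 7 days = 2034-08-15.
2034-08-15 + 7 days = 2034-08-22.
2034-08-22 + 7 days = 2034-08-29.
2034-08-29 + 7 days = 2034-09-05.
2034-09-05 + 7 days = 2034-09-12.
2034-09-12 + 7 days = 2034-09-19.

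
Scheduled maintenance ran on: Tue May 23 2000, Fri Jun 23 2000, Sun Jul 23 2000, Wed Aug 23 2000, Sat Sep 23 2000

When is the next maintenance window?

Each date is the 23rd; the gaps (31, 30, 31, 31) track the month lengths.
The rule is the 23rd of each month.
Next: October 2000 → Mon Oct 23 2000.

Mon Oct 23 2000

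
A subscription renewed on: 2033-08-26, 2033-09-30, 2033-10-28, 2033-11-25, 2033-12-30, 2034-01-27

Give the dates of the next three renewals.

These are Fridays with 35, 28, 28, 35, 28-day gaps.
Each is the final Friday of its month — 2033-09-30 is past the 28th, so '4th Friday' doesn't fit.
Last Friday of February 2034: 2034-02-24.
March 2034 ends with Friday 2034-03-31.
April 2034 ends with Friday 2034-04-28.

2034-02-24, 2034-03-31, 2034-04-28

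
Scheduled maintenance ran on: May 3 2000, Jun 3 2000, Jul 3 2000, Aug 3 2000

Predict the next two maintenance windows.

Sep 3 2000, Oct 3 2000

Each date is the 3rd; the gaps (31, 30, 31) track the month lengths.
The rule is the 3rd of each month.
September 2000: Sep 3 2000.
Next: October 2000 → Oct 3 2000.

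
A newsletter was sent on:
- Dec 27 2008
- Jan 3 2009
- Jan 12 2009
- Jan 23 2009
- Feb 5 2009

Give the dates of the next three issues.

Feb 20 2009, Mar 9 2009, Mar 28 2009

Intervals are 7, 9, 11, 13 days — an arithmetic progression with common difference 2.
Next gap: 15 days. Feb 5 2009 + 15 days = Feb 20 2009.
Next gap: 17 days. Feb 20 2009 + 17 days = Mar 9 2009.
Next gap: 19 days. Mar 9 2009 + 19 days = Mar 28 2009.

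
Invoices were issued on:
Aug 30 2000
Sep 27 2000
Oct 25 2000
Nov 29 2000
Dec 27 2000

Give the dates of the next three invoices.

Jan 31 2001, Feb 28 2001, Mar 28 2001

All Wednesdays; the gaps (28, 28, 35, 28) vary with month length.
This is the last Wednesday of each month.
January 2001 ends with Wednesday Jan 31 2001.
Last Wednesday of February 2001: Feb 28 2001.
March 2001 ends with Wednesday Mar 28 2001.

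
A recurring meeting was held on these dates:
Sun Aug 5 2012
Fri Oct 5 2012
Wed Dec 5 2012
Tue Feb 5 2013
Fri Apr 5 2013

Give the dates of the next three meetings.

Wed Jun 5 2013, Mon Aug 5 2013, Sat Oct 5 2013

Each date is the 5th; the gaps (61, 61, 62, 59) track the month lengths.
The rule is the 5th of every 2 months.
June 2013: Wed Jun 5 2013.
August 2013: Mon Aug 5 2013.
Next: October 2013 → Sat Oct 5 2013.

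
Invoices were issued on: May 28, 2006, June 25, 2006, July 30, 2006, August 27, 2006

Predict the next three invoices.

These are Sundays with 28, 35, 28-day gaps.
Each is the final Sunday of its month — July 30, 2006 is past the 28th, so '4th Sunday' doesn't fit.
Last Sunday of September 2006: September 24, 2006.
Last Sunday of October 2006: October 29, 2006.
November 2006 ends with Sunday November 26, 2006.

September 24, 2006; October 29, 2006; November 26, 2006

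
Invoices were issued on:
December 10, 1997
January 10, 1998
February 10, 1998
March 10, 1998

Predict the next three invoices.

Gaps: 31, 31, 28 days — not constant. Every event is on the 10th of the month.
Pattern: the 10th of each month.
Next: April 1998 → April 10, 1998.
May 1998: May 10, 1998.
Next: June 1998 → June 10, 1998.

April 10, 1998; May 10, 1998; June 10, 1998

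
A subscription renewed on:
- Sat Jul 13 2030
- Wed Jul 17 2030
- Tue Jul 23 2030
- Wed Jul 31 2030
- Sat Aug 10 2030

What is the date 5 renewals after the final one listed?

Tue Oct 29 2030

Intervals are 4, 6, 8, 10 days — an arithmetic progression with common difference 2.
Next gap: 12 days. Sat Aug 10 2030 + 12 days = Thu Aug 22 2030.
Next gap: 14 days. Thu Aug 22 2030 + 14 days = Thu Sep 5 2030.
Next gap: 16 days. Thu Sep 5 2030 + 16 days = Sat Sep 21 2030.
Next gap: 18 days. Sat Sep 21 2030 + 18 days = Wed Oct 9 2030.
Next gap: 20 days. Wed Oct 9 2030 + 20 days = Tue Oct 29 2030.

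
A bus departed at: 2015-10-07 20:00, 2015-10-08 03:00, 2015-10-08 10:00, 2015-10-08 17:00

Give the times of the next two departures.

Spacing: 7, 7, 7 h — constant 7 h.
2015-10-08 17:00 + 7 h = 2015-10-09 00:00.
2015-10-09 00:00 + 7 h = 2015-10-09 07:00.

2015-10-09 00:00, 2015-10-09 07:00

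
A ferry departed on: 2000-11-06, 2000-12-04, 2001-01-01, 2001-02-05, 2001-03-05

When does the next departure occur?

2001-04-02

All dates are Mondays, 28, 28, 35, 28 days apart.
Specifically, the 1st Monday of each month.
1st Monday of April 2001: 2001-04-02.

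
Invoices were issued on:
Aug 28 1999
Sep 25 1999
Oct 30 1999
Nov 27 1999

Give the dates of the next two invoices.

All Saturdays; the gaps (28, 35, 28) vary with month length.
This is the last Saturday of each month.
December 1999 ends with Saturday Dec 25 1999.
Last Saturday of January 2000: Jan 29 2000.

Dec 25 1999, Jan 29 2000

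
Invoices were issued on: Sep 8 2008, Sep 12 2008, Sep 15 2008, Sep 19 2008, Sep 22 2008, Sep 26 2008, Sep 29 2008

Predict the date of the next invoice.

Oct 3 2008

Gaps: 4, 3, 4, 3, 4, 3 days — not constant, but cyclic with period 2.
The events fall on every Monday and Friday.
The following Friday is Oct 3 2008.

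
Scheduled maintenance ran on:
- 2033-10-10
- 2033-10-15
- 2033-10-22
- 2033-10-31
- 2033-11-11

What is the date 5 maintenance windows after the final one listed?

2034-02-04

Gaps: 5, 7, 9, 11 days — each gap is 2 larger than the previous one.
Next gap: 13 days. 2033-11-11 + 13 days = 2033-11-24.
Next gap: 15 days. 2033-11-24 + 15 days = 2033-12-09.
Next gap: 17 days. 2033-12-09 + 17 days = 2033-12-26.
Next gap: 19 days. 2033-12-26 + 19 days = 2034-01-14.
Next gap: 21 days. 2034-01-14 + 21 days = 2034-02-04.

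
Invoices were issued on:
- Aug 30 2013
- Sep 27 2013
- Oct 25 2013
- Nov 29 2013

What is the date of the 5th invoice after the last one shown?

Every date is a Friday; gaps 28, 28, 35 days.
Each is the last Friday of its month (at least one falls on the 29th or later, ruling out '4th Friday').
December 2013 ends with Friday Dec 27 2013.
January 2014 ends with Friday Jan 31 2014.
Last Friday of February 2014: Feb 28 2014.
March 2014 ends with Friday Mar 28 2014.
Last Friday of April 2014: Apr 25 2014.

Apr 25 2014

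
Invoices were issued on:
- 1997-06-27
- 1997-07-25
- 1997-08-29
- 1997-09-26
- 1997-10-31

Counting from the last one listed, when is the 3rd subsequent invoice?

1998-01-30

Every date is a Friday; gaps 28, 35, 28, 35 days.
Each is the last Friday of its month (at least one falls on the 29th or later, ruling out '4th Friday').
November 1997 ends with Friday 1997-11-28.
December 1997 ends with Friday 1997-12-26.
January 1998 ends with Friday 1998-01-30.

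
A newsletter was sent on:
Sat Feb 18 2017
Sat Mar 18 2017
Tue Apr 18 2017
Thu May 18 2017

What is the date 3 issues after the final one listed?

Gaps: 28, 31, 30 days — not constant. Every event is on the 18th of the month.
Pattern: the 18th of each month.
June 2017: Sun Jun 18 2017.
Next: July 2017 → Tue Jul 18 2017.
August 2017: Fri Aug 18 2017.

Fri Aug 18 2017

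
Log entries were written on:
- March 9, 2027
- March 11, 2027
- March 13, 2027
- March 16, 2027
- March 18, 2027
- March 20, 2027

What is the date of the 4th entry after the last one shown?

Gaps: 2, 2, 3, 2, 2 days — not constant, but cyclic with period 3.
The events fall on every Tuesday, Thursday and Saturday.
Next Tuesday: March 23, 2027.
The following Thursday is March 25, 2027.
The following Saturday is March 27, 2027.
Next Tuesday: March 30, 2027.

March 30, 2027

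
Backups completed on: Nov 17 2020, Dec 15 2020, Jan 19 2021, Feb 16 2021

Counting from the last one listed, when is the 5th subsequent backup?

Jul 20 2021

All dates are Tuesdays, 28, 35, 28 days apart.
Specifically, the 3rd Tuesday of each month.
March 2021 — 3rd Tuesday is Mar 16 2021.
April 2021 — 3rd Tuesday is Apr 20 2021.
May 2021 — 3rd Tuesday is May 18 2021.
June 2021 — 3rd Tuesday is Jun 15 2021.
3rd Tuesday of July 2021: Jul 20 2021.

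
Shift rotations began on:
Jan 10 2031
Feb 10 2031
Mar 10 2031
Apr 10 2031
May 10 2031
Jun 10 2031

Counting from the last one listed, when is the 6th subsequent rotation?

Dec 10 2031

The day-of-month is always 10 (31, 28, 31, 30, 31 days between events).
So this recurs on the 10th of each month.
July 2031: Jul 10 2031.
Next: August 2031 → Aug 10 2031.
Next: September 2031 → Sep 10 2031.
October 2031: Oct 10 2031.
Next: November 2031 → Nov 10 2031.
December 2031: Dec 10 2031.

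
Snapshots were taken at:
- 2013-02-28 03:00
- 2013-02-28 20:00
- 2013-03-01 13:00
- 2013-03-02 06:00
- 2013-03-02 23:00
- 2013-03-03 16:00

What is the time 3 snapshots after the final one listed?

2013-03-05 19:00

The interval is a steady 17 hours (17, 17, 17, 17, 17).
2013-03-03 16:00 + 17 h = 2013-03-04 09:00.
2013-03-04 09:00 + 17 h = 2013-03-05 02:00.
2013-03-05 02:00 + 17 h = 2013-03-05 19:00.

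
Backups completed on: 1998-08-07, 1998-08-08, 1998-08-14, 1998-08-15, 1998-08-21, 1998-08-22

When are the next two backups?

Every event lands on a Friday or Saturday (gaps cycle 1, 6, 1, 6, 1).
So the schedule is: every Friday and Saturday.
Next Friday: 1998-08-28.
Next Saturday: 1998-08-29.

1998-08-28, 1998-08-29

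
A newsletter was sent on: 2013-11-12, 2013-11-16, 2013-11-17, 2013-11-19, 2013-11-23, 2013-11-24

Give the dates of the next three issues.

Every event lands on a Tuesday or Saturday or Sunday (gaps cycle 4, 1, 2, 4, 1).
So the schedule is: every Tuesday, Saturday and Sunday.
Next Tuesday: 2013-11-26.
Next Saturday: 2013-11-30.
The following Sunday is 2013-12-01.

2013-11-26, 2013-11-30, 2013-12-01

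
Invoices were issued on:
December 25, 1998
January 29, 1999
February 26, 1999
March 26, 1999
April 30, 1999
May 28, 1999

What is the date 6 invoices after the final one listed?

November 26, 1999

These are Fridays with 35, 28, 28, 35, 28-day gaps.
Each is the final Friday of its month — January 29, 1999 is past the 28th, so '4th Friday' doesn't fit.
Last Friday of June 1999: June 25, 1999.
Last Friday of July 1999: July 30, 1999.
August 1999 ends with Friday August 27, 1999.
Last Friday of September 1999: September 24, 1999.
October 1999 ends with Friday October 29, 1999.
Last Friday of November 1999: November 26, 1999.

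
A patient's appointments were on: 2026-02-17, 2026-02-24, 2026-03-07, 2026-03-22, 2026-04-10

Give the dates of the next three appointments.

The spacing grows by 4 each time: 7, 11, 15, 19 days.
Next gap: 23 days. 2026-04-10 + 23 days = 2026-05-03.
Next gap: 27 days. 2026-05-03 + 27 days = 2026-05-30.
Next gap: 31 days. 2026-05-30 + 31 days = 2026-06-30.

2026-05-03, 2026-05-30, 2026-06-30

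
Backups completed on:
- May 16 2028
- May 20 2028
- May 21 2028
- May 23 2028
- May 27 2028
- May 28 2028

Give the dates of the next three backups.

The gap pattern 4, 1, 2, 4, 1 repeats every 3 events.
These are the Tuesdays, Saturdays and Sundays of each week.
The following Tuesday is May 30 2028.
Next Saturday: Jun 3 2028.
The following Sunday is Jun 4 2028.

May 30 2028, Jun 3 2028, Jun 4 2028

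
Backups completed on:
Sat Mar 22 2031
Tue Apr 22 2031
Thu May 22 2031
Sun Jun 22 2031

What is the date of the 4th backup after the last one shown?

Gaps: 31, 30, 31 days — not constant. Every event is on the 22nd of the month.
Pattern: the 22nd of each month.
Next: July 2031 → Tue Jul 22 2031.
August 2031: Fri Aug 22 2031.
September 2031: Mon Sep 22 2031.
October 2031: Wed Oct 22 2031.

Wed Oct 22 2031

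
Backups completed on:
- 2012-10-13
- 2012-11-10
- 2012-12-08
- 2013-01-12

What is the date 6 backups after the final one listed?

2013-07-13

Gaps: 28, 28, 35 days — a mix of 28 and 35. Every date is a Saturday.
Each is the 2nd Saturday of its month.
February 2013 — 2nd Saturday is 2013-02-09.
March 2013 — 2nd Saturday is 2013-03-09.
2nd Saturday of April 2013: 2013-04-13.
2nd Saturday of May 2013: 2013-05-11.
2nd Saturday of June 2013: 2013-06-08.
July 2013 — 2nd Saturday is 2013-07-13.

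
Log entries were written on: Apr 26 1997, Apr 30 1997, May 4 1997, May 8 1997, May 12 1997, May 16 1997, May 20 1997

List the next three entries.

May 24 1997, May 28 1997, Jun 1 1997

The spacing is 4, 4, 4, 4, 4, 4 days — always 4 days.
May 20 1997 + 4 days = May 24 1997.
May 24 1997 + 4 days = May 28 1997.
May 28 1997 + 4 days = Jun 1 1997.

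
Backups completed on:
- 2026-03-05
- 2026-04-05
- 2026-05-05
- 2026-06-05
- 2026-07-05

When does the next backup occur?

2026-08-05

Gaps: 31, 30, 31, 30 days — not constant. Every event is on the 5th of the month.
Pattern: the 5th of each month.
Next: August 2026 → 2026-08-05.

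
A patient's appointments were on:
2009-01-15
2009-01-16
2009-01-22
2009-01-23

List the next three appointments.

2009-01-29, 2009-01-30, 2009-02-05

Gaps: 1, 6, 1 days — not constant, but cyclic with period 2.
The events fall on every Thursday and Friday.
The following Thursday is 2009-01-29.
The following Friday is 2009-01-30.
The following Thursday is 2009-02-05.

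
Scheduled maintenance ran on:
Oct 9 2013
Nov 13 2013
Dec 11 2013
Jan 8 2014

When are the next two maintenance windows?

Feb 12 2014, Mar 12 2014

All dates are Wednesdays, 35, 28, 28 days apart.
Specifically, the 2nd Wednesday of each month.
February 2014 — 2nd Wednesday is Feb 12 2014.
2nd Wednesday of March 2014: Mar 12 2014.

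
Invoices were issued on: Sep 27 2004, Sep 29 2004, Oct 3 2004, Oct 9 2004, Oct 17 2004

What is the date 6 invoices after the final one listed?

Gaps: 2, 4, 6, 8 days — each gap is 2 larger than the previous one.
Next gap: 10 days. Oct 17 2004 + 10 days = Oct 27 2004.
Next gap: 12 days. Oct 27 2004 + 12 days = Nov 8 2004.
Next gap: 14 days. Nov 8 2004 + 14 days = Nov 22 2004.
Next gap: 16 days. Nov 22 2004 + 16 days = Dec 8 2004.
Next gap: 18 days. Dec 8 2004 + 18 days = Dec 26 2004.
Next gap: 20 days. Dec 26 2004 + 20 days = Jan 15 2005.

Jan 15 2005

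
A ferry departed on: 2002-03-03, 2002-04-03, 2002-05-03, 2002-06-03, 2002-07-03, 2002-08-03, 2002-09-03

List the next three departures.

Each date is the 3rd; the gaps (31, 30, 31, 30, 31, 31) track the month lengths.
The rule is the 3rd of each month.
Next: October 2002 → 2002-10-03.
November 2002: 2002-11-03.
December 2002: 2002-12-03.

2002-10-03, 2002-11-03, 2002-12-03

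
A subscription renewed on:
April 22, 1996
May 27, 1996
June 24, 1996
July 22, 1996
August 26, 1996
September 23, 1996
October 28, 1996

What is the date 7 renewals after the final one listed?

Gaps: 35, 28, 28, 35, 28, 35 days — a mix of 28 and 35. Every date is a Monday.
Each is the 4th Monday of its month.
November 1996 — 4th Monday is November 25, 1996.
December 1996 — 4th Monday is December 23, 1996.
January 1997 — 4th Monday is January 27, 1997.
February 1997 — 4th Monday is February 24, 1997.
4th Monday of March 1997: March 24, 1997.
April 1997 — 4th Monday is April 28, 1997.
4th Monday of May 1997: May 26, 1997.

May 26, 1997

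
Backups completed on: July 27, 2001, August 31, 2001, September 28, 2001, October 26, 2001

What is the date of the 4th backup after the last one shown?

Every date is a Friday; gaps 35, 28, 28 days.
Each is the last Friday of its month (at least one falls on the 29th or later, ruling out '4th Friday').
November 2001 ends with Friday November 30, 2001.
Last Friday of December 2001: December 28, 2001.
Last Friday of January 2002: January 25, 2002.
February 2002 ends with Friday February 22, 2002.

February 22, 2002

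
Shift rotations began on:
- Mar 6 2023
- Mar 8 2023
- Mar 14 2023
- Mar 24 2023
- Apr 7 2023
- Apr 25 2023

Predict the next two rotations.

May 17 2023, Jun 12 2023

Intervals are 2, 6, 10, 14, 18 days — an arithmetic progression with common difference 4.
Next gap: 22 days. Apr 25 2023 + 22 days = May 17 2023.
Next gap: 26 days. May 17 2023 + 26 days = Jun 12 2023.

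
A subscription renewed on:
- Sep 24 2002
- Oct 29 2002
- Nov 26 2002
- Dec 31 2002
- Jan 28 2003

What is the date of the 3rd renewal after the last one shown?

Apr 29 2003

Every date is a Tuesday; gaps 35, 28, 35, 28 days.
Each is the last Tuesday of its month (at least one falls on the 29th or later, ruling out '4th Tuesday').
February 2003 ends with Tuesday Feb 25 2003.
Last Tuesday of March 2003: Mar 25 2003.
Last Tuesday of April 2003: Apr 29 2003.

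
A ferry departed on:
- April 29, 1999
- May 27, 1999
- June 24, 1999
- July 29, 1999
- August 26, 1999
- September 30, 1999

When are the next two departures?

October 28, 1999; November 25, 1999

These are Thursdays with 28, 28, 35, 28, 35-day gaps.
Each is the final Thursday of its month — April 29, 1999 is past the 28th, so '4th Thursday' doesn't fit.
October 1999 ends with Thursday October 28, 1999.
Last Thursday of November 1999: November 25, 1999.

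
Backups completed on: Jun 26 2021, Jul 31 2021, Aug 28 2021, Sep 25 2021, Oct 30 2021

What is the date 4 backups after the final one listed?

Feb 26 2022

Every date is a Saturday; gaps 35, 28, 28, 35 days.
Each is the last Saturday of its month (at least one falls on the 29th or later, ruling out '4th Saturday').
Last Saturday of November 2021: Nov 27 2021.
December 2021 ends with Saturday Dec 25 2021.
January 2022 ends with Saturday Jan 29 2022.
February 2022 ends with Saturday Feb 26 2022.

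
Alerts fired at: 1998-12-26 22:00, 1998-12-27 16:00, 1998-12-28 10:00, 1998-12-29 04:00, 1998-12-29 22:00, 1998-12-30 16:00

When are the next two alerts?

1998-12-31 10:00, 1999-01-01 04:00

The interval is a steady 18 hours (18, 18, 18, 18, 18).
1998-12-30 16:00 + 18 h = 1998-12-31 10:00.
1998-12-31 10:00 + 18 h = 1999-01-01 04:00.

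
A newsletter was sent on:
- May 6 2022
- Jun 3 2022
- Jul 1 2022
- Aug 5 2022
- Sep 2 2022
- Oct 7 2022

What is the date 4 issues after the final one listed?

Gaps: 28, 28, 35, 28, 35 days — a mix of 28 and 35. Every date is a Friday.
Each is the 1st Friday of its month.
November 2022 — 1st Friday is Nov 4 2022.
1st Friday of December 2022: Dec 2 2022.
1st Friday of January 2023: Jan 6 2023.
February 2023 — 1st Friday is Feb 3 2023.

Feb 3 2023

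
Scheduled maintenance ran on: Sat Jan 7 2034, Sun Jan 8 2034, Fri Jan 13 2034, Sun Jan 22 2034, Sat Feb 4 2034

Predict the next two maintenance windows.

Tue Feb 21 2034, Tue Mar 14 2034

Intervals are 1, 5, 9, 13 days — an arithmetic progression with common difference 4.
Next gap: 17 days. Sat Feb 4 2034 + 17 days = Tue Feb 21 2034.
Next gap: 21 days. Tue Feb 21 2034 + 21 days = Tue Mar 14 2034.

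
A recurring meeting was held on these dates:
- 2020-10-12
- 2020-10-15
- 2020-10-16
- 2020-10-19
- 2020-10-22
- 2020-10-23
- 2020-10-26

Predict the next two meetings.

2020-10-29, 2020-10-30

Every event lands on a Monday or Thursday or Friday (gaps cycle 3, 1, 3, 3, 1, 3).
So the schedule is: every Monday, Thursday and Friday.
Next Thursday: 2020-10-29.
The following Friday is 2020-10-30.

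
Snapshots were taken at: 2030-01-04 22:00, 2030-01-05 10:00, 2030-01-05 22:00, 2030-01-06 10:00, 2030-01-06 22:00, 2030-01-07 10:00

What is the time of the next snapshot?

Spacing: 12, 12, 12, 12, 12 h — constant 12 h.
2030-01-07 10:00 + 12 h = 2030-01-07 22:00.

2030-01-07 22:00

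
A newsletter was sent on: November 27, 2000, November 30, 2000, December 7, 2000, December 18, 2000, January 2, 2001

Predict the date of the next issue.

The spacing grows by 4 each time: 3, 7, 11, 15 days.
Next gap: 19 days. January 2, 2001 + 19 days = January 21, 2001.

January 21, 2001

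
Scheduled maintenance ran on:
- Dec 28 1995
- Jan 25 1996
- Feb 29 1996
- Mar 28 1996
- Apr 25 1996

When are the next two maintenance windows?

May 30 1996, Jun 27 1996

Every date is a Thursday; gaps 28, 35, 28, 28 days.
Each is the last Thursday of its month (at least one falls on the 29th or later, ruling out '4th Thursday').
Last Thursday of May 1996: May 30 1996.
Last Thursday of June 1996: Jun 27 1996.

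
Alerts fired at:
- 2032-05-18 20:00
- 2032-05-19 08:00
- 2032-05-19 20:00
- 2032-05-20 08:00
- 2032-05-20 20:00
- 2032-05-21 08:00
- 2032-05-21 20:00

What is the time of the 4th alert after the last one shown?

Gaps: 12, 12, 12, 12, 12, 12 hours — each event is 12 hours after the previous one.
2032-05-21 20:00 + 12 h = 2032-05-22 08:00.
2032-05-22 08:00 + 12 h = 2032-05-22 20:00.
2032-05-22 20:00 + 12 h = 2032-05-23 08:00.
2032-05-23 08:00 + 12 h = 2032-05-23 20:00.

2032-05-23 20:00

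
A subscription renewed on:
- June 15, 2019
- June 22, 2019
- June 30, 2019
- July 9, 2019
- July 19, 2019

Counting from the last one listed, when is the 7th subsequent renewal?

Intervals are 7, 8, 9, 10 days — an arithmetic progression with common difference 1.
Next gap: 11 days. July 19, 2019 + 11 days = July 30, 2019.
Next gap: 12 days. July 30, 2019 + 12 days = August 11, 2019.
Next gap: 13 days. August 11, 2019 + 13 days = August 24, 2019.
Next gap: 14 days. August 24, 2019 + 14 days = September 7, 2019.
Next gap: 15 days. September 7, 2019 + 15 days = September 22, 2019.
Next gap: 16 days. September 22, 2019 + 16 days = October 8, 2019.
Next gap: 17 days. October 8, 2019 + 17 days = October 25, 2019.

October 25, 2019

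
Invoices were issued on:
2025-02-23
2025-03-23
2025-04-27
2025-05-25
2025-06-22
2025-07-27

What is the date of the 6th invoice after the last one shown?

All dates are Sundays, 28, 35, 28, 28, 35 days apart.
Specifically, the 4th Sunday of each month.
4th Sunday of August 2025: 2025-08-24.
September 2025 — 4th Sunday is 2025-09-28.
4th Sunday of October 2025: 2025-10-26.
November 2025 — 4th Sunday is 2025-11-23.
December 2025 — 4th Sunday is 2025-12-28.
4th Sunday of January 2026: 2026-01-25.

2026-01-25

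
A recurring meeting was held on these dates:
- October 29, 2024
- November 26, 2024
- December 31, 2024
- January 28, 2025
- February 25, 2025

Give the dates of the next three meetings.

March 25, 2025; April 29, 2025; May 27, 2025

These are Tuesdays with 28, 35, 28, 28-day gaps.
Each is the final Tuesday of its month — October 29, 2024 is past the 28th, so '4th Tuesday' doesn't fit.
March 2025 ends with Tuesday March 25, 2025.
Last Tuesday of April 2025: April 29, 2025.
Last Tuesday of May 2025: May 27, 2025.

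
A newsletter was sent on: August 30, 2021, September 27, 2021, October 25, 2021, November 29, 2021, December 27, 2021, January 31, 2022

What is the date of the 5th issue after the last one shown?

June 27, 2022

Every date is a Monday; gaps 28, 28, 35, 28, 35 days.
Each is the last Monday of its month (at least one falls on the 29th or later, ruling out '4th Monday').
February 2022 ends with Monday February 28, 2022.
Last Monday of March 2022: March 28, 2022.
April 2022 ends with Monday April 25, 2022.
May 2022 ends with Monday May 30, 2022.
June 2022 ends with Monday June 27, 2022.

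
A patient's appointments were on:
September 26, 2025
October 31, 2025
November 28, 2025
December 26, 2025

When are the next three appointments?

January 30, 2026; February 27, 2026; March 27, 2026

All Fridays; the gaps (35, 28, 28) vary with month length.
This is the last Friday of each month.
January 2026 ends with Friday January 30, 2026.
February 2026 ends with Friday February 27, 2026.
Last Friday of March 2026: March 27, 2026.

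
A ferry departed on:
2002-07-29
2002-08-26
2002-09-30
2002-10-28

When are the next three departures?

Every date is a Monday; gaps 28, 35, 28 days.
Each is the last Monday of its month (at least one falls on the 29th or later, ruling out '4th Monday').
Last Monday of November 2002: 2002-11-25.
December 2002 ends with Monday 2002-12-30.
Last Monday of January 2003: 2003-01-27.

2002-11-25, 2002-12-30, 2003-01-27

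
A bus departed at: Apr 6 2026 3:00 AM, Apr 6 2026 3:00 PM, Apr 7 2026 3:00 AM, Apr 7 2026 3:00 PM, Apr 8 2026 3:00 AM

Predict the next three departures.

Apr 8 2026 3:00 PM, Apr 9 2026 3:00 AM, Apr 9 2026 3:00 PM

Gaps: 12, 12, 12, 12 hours — each event is 12 hours after the previous one.
Apr 8 2026 3:00 AM + 12 h = Apr 8 2026 3:00 PM.
Apr 8 2026 3:00 PM + 12 h = Apr 9 2026 3:00 AM.
Apr 9 2026 3:00 AM + 12 h = Apr 9 2026 3:00 PM.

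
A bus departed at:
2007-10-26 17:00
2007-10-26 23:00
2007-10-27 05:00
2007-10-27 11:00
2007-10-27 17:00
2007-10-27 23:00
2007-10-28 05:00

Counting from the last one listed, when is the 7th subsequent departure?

2007-10-29 23:00

Spacing: 6, 6, 6, 6, 6, 6 h — constant 6 h.
2007-10-28 05:00 + 6 h = 2007-10-28 11:00.
2007-10-28 11:00 + 6 h = 2007-10-28 17:00.
2007-10-28 17:00 + 6 h = 2007-10-28 23:00.
2007-10-28 23:00 + 6 h = 2007-10-29 05:00.
2007-10-29 05:00 + 6 h = 2007-10-29 11:00.
2007-10-29 11:00 + 6 h = 2007-10-29 17:00.
2007-10-29 17:00 + 6 h = 2007-10-29 23:00.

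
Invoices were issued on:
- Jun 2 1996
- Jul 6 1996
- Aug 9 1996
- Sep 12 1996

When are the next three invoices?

Oct 16 1996, Nov 19 1996, Dec 23 1996

The spacing is 34, 34, 34 days — always 34 days.
Sep 12 1996 + 34 days = Oct 16 1996.
Oct 16 1996 + 34 days = Nov 19 1996.
Nov 19 1996 + 34 days = Dec 23 1996.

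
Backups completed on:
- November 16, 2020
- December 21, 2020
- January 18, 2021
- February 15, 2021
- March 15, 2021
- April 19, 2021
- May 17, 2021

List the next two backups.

June 21, 2021; July 19, 2021

All dates are Mondays, 35, 28, 28, 28, 35, 28 days apart.
Specifically, the 3rd Monday of each month.
June 2021 — 3rd Monday is June 21, 2021.
July 2021 — 3rd Monday is July 19, 2021.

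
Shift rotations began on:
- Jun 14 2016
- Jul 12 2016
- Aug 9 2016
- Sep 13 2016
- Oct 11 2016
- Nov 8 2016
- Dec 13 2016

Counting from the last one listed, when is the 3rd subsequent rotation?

Mar 14 2017

These are Tuesdays at 28- or 35-day spacing (28, 28, 35, 28, 28, 35).
The pattern: 2nd Tuesday of the month.
2nd Tuesday of January 2017: Jan 10 2017.
2nd Tuesday of February 2017: Feb 14 2017.
2nd Tuesday of March 2017: Mar 14 2017.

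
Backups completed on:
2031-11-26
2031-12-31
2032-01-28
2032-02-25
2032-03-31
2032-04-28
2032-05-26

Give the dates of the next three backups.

Every date is a Wednesday; gaps 35, 28, 28, 35, 28, 28 days.
Each is the last Wednesday of its month (at least one falls on the 29th or later, ruling out '4th Wednesday').
June 2032 ends with Wednesday 2032-06-30.
July 2032 ends with Wednesday 2032-07-28.
August 2032 ends with Wednesday 2032-08-25.

2032-06-30, 2032-07-28, 2032-08-25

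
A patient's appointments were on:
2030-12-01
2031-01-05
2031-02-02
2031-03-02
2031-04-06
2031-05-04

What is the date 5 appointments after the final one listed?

2031-10-05

Gaps: 35, 28, 28, 35, 28 days — a mix of 28 and 35. Every date is a Sunday.
Each is the 1st Sunday of its month.
1st Sunday of June 2031: 2031-06-01.
1st Sunday of July 2031: 2031-07-06.
1st Sunday of August 2031: 2031-08-03.
September 2031 — 1st Sunday is 2031-09-07.
October 2031 — 1st Sunday is 2031-10-05.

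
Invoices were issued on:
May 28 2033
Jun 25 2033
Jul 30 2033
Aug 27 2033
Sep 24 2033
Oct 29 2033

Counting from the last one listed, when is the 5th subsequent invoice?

Every date is a Saturday; gaps 28, 35, 28, 28, 35 days.
Each is the last Saturday of its month (at least one falls on the 29th or later, ruling out '4th Saturday').
November 2033 ends with Saturday Nov 26 2033.
Last Saturday of December 2033: Dec 31 2033.
Last Saturday of January 2034: Jan 28 2034.
February 2034 ends with Saturday Feb 25 2034.
Last Saturday of March 2034: Mar 25 2034.

Mar 25 2034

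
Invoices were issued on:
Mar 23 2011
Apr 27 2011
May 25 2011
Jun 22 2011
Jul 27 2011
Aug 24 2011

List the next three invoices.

These are Wednesdays at 28- or 35-day spacing (35, 28, 28, 35, 28).
The pattern: 4th Wednesday of the month.
September 2011 — 4th Wednesday is Sep 28 2011.
October 2011 — 4th Wednesday is Oct 26 2011.
4th Wednesday of November 2011: Nov 23 2011.

Sep 28 2011, Oct 26 2011, Nov 23 2011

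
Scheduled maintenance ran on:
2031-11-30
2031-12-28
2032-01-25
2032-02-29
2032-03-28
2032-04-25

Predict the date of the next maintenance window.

2032-05-30

All Sundays; the gaps (28, 28, 35, 28, 28) vary with month length.
This is the last Sunday of each month.
Last Sunday of May 2032: 2032-05-30.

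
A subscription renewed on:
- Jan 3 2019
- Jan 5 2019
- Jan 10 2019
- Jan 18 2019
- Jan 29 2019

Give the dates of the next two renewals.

Feb 12 2019, Mar 1 2019

Gaps: 2, 5, 8, 11 days — each gap is 3 larger than the previous one.
Next gap: 14 days. Jan 29 2019 + 14 days = Feb 12 2019.
Next gap: 17 days. Feb 12 2019 + 17 days = Mar 1 2019.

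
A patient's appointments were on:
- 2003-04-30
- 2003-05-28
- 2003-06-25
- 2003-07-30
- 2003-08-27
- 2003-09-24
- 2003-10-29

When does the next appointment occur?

These are Wednesdays with 28, 28, 35, 28, 28, 35-day gaps.
Each is the final Wednesday of its month — 2003-04-30 is past the 28th, so '4th Wednesday' doesn't fit.
Last Wednesday of November 2003: 2003-11-26.

2003-11-26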